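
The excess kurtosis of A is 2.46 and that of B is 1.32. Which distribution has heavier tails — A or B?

Higher excess kurtosis ⇒ heavier tails relative to the normal distribution.
2.46 vs 1.32: the larger is 2.46, so A has heavier tails.

A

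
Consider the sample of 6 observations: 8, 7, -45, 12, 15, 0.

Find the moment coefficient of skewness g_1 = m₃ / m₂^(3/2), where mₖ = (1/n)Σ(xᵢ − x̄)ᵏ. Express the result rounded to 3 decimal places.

-1.590

x̄ = (8 + 7 - 45 + 12 + 15 + 0) / 6 = -0.5000
deviations (xᵢ − x̄): 8.5000, 7.5000, -44.5000, 12.5000, 15.5000, 0.5000
Σ(xᵢ − x̄)² = 2505.5000 ⇒ m₂ = 2505.5000/6 = 417.58333
Σ(xᵢ − x̄)³ = -81408.0000 ⇒ m₃ = -81408.0000/6 = -13568.00000
m₂^(3/2) = 417.58333^(1.5) = 8533.25522
g_1 = m₃ / m₂^(3/2) = -13568.00000 / 8533.25522 ≈ -1.590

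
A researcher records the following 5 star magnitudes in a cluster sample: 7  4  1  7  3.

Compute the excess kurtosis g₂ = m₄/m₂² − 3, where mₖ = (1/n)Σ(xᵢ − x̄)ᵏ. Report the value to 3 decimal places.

x̄ = 4.4000
Σ(xᵢ − x̄)² = 27.2000 ⇒ m₂ = 5.44000
Σ(xᵢ − x̄)⁴ = 228.8960 ⇒ m₄ = 45.77920
m₂² = 29.59360
g₂ = m₄/m₂² − 3 = 1.54693 − 3 ≈ -1.453

-1.453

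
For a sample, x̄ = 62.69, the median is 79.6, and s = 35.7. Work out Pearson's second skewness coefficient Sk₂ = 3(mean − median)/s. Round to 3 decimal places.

-1.421

Sk₂ = 3(62.69 − 79.6) / 35.7 = 3 × -16.9100 / 35.7
    = -50.7300 / 35.7 ≈ -1.421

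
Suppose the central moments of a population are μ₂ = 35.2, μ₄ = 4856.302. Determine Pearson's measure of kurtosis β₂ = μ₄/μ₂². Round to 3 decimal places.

3.919

μ₂² = 35.2² = 1239.04000
μ₄/μ₂² = 4856.302 / 1239.04000 = 3.91941
β₂ ≈ 3.919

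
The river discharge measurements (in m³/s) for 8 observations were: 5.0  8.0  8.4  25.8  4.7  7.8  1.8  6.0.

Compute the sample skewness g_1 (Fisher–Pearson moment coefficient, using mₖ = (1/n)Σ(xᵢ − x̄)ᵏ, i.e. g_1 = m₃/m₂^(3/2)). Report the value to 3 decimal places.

1.862

x̄ = (5.0 + 8.0 + 8.4 + 25.8 + 4.7 + 7.8 + 1.8 + 6.0) / 8 = 8.4375
deviations (xᵢ − x̄): -3.4375, -0.4375, -0.0375, 17.3625, -3.7375, -0.6375, -6.6375, -2.4375
Σ(xᵢ − x̄)² = 377.8388 ⇒ m₂ = 377.8388/8 = 47.22984
Σ(xᵢ − x̄)³ = 4833.9597 ⇒ m₃ = 4833.9597/8 = 604.24496
m₂^(3/2) = 47.22984^(1.5) = 324.58225
g_1 = m₃ / m₂^(3/2) = 604.24496 / 324.58225 ≈ 1.862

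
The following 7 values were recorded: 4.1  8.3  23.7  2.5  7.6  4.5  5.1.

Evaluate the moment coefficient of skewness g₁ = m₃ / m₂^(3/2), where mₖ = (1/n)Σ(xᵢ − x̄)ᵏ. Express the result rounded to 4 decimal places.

x̄ = (4.1 + 8.3 + 23.7 + 2.5 + 7.6 + 4.5 + 5.1) / 7 = 7.9714
deviations (xᵢ − x̄): -3.8714, 0.3286, 15.7286, -5.4714, -0.3714, -3.4714, -2.8714
Σ(xᵢ − x̄)² = 312.8543 ⇒ m₂ = 312.8543/7 = 44.69347
Σ(xᵢ − x̄)³ = 3603.7142 ⇒ m₃ = 3603.7142/7 = 514.81632
m₂^(3/2) = 44.69347^(1.5) = 298.79003
g₁ = m₃ / m₂^(3/2) = 514.81632 / 298.79003 ≈ 1.7230

1.7230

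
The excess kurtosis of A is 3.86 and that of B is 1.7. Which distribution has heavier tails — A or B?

A

Higher excess kurtosis ⇒ heavier tails relative to the normal distribution.
3.86 vs 1.7: the larger is 3.86, so A has heavier tails.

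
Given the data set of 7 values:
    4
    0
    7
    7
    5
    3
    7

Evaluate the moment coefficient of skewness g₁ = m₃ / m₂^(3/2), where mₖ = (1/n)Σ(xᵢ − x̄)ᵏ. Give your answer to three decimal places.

-0.737

x̄ = (4 + 0 + 7 + 7 + 5 + 3 + 7) / 7 = 4.7143
deviations (xᵢ − x̄): -0.7143, -4.7143, 2.2857, 2.2857, 0.2857, -1.7143, 2.2857
Σ(xᵢ − x̄)² = 41.4286 ⇒ m₂ = 41.4286/7 = 5.91837
Σ(xᵢ − x̄)³ = -74.3265 ⇒ m₃ = -74.3265/7 = -10.61808
m₂^(3/2) = 5.91837^(1.5) = 14.39802
g₁ = m₃ / m₂^(3/2) = -10.61808 / 14.39802 ≈ -0.737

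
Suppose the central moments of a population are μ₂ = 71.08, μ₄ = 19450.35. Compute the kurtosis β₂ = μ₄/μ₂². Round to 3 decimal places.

3.850

μ₂² = 71.08² = 5052.36640
μ₄/μ₂² = 19450.35 / 5052.36640 = 3.84975
β₂ ≈ 3.850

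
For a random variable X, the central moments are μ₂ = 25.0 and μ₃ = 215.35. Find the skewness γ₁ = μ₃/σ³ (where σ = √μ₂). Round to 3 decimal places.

σ = √μ₂ = √25.0 = 5.00000
σ³ = μ₂^(3/2) = 125.00000
γ₁ = μ₃/σ³ = 215.35 / 125.00000 ≈ 1.723

1.723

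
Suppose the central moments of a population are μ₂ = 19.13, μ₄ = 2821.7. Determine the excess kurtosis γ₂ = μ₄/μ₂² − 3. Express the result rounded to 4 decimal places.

4.7105

μ₂² = 19.13² = 365.95690
μ₄/μ₂² = 2821.7 / 365.95690 = 7.71047
γ₂ = 7.71047 − 3 ≈ 4.7105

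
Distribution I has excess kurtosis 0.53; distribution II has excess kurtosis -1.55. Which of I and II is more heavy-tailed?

Higher excess kurtosis ⇒ heavier tails relative to the normal distribution.
0.53 vs -1.55: the larger is 0.53, so I has heavier tails. (I is leptokurtic — heavier-than-normal tails; the other is platykurtic.)

I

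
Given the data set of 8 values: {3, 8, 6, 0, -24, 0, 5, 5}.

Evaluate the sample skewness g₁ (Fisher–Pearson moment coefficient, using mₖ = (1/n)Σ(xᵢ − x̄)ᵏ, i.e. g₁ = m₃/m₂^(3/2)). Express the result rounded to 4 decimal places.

-1.9413

x̄ = (3 + 8 + 6 + 0 - 24 + 0 + 5 + 5) / 8 = 0.3750
deviations (xᵢ − x̄): 2.6250, 7.6250, 5.6250, -0.3750, -24.3750, -0.3750, 4.6250, 4.6250
Σ(xᵢ − x̄)² = 733.8750 ⇒ m₂ = 733.8750/8 = 91.73438
Σ(xᵢ − x̄)³ = -13645.0313 ⇒ m₃ = -13645.0313/8 = -1705.62891
m₂^(3/2) = 91.73438^(1.5) = 878.61408
g₁ = m₃ / m₂^(3/2) = -1705.62891 / 878.61408 ≈ -1.9413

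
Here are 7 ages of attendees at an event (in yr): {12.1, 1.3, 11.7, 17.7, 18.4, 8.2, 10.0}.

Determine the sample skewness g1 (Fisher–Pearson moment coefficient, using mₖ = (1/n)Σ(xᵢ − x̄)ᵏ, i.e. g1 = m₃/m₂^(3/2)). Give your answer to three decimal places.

x̄ = (12.1 + 1.3 + 11.7 + 17.7 + 18.4 + 8.2 + 10.0) / 7 = 11.3429
deviations (xᵢ − x̄): 0.7571, -10.0429, 0.3571, 6.3571, 7.0571, -3.1429, -1.3429
Σ(xᵢ − x̄)² = 203.4571 ⇒ m₂ = 203.4571/7 = 29.06531
Σ(xᵢ − x̄)³ = -437.5163 ⇒ m₃ = -437.5163/7 = -62.50233
m₂^(3/2) = 29.06531^(1.5) = 156.69760
g1 = m₃ / m₂^(3/2) = -62.50233 / 156.69760 ≈ -0.399

-0.399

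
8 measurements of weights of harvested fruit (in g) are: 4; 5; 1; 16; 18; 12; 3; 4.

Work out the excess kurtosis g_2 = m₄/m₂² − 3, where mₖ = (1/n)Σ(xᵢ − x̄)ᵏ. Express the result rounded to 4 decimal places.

-1.3002

x̄ = 7.8750
Σ(xᵢ − x̄)² = 294.8750 ⇒ m₂ = 36.85938
Σ(xᵢ − x̄)⁴ = 18475.1504 ⇒ m₄ = 2309.39380
m₂² = 1358.61353
g_2 = m₄/m₂² − 3 = 1.69982 − 3 ≈ -1.3002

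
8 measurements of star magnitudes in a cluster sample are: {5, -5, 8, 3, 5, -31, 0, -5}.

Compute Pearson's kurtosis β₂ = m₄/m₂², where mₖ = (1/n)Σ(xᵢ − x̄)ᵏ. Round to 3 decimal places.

x̄ = -2.5000
Σ(xᵢ − x̄)² = 1084.0000 ⇒ m₂ = 135.50000
Σ(xᵢ − x̄)⁴ = 679265.5000 ⇒ m₄ = 84908.18750
m₂² = 18360.25000
β₂ = m₄/m₂² = 84908.18750 / 18360.25000 ≈ 4.625

4.625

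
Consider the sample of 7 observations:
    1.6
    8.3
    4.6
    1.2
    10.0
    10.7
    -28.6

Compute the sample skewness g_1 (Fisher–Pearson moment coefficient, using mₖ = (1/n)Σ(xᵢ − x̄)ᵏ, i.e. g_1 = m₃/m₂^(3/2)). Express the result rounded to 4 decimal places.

-1.7161

x̄ = (1.6 + 8.3 + 4.6 + 1.2 + 10.0 + 10.7 - 28.6) / 7 = 1.1143
deviations (xᵢ − x̄): 0.4857, 7.1857, 3.4857, 0.0857, 8.8857, 9.5857, -29.7143
Σ(xᵢ − x̄)² = 1117.8086 ⇒ m₂ = 1117.8086/7 = 159.68694
Σ(xᵢ − x̄)³ = -24240.0251 ⇒ m₃ = -24240.0251/7 = -3462.86073
m₂^(3/2) = 159.68694^(1.5) = 2017.92069
g_1 = m₃ / m₂^(3/2) = -3462.86073 / 2017.92069 ≈ -1.7161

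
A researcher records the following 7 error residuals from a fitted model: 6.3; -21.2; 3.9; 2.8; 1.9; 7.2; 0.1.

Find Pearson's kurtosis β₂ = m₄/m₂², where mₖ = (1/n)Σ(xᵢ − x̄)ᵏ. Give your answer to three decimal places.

4.601

x̄ = 0.1429
Σ(xᵢ − x̄)² = 567.4971 ⇒ m₂ = 81.07102
Σ(xᵢ − x̄)⁴ = 211672.4508 ⇒ m₄ = 30238.92155
m₂² = 6572.51035
β₂ = m₄/m₂² = 30238.92155 / 6572.51035 ≈ 4.601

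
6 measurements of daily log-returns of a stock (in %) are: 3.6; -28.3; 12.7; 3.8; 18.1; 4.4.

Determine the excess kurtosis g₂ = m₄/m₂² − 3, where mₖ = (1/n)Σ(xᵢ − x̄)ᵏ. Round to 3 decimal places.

x̄ = 2.3833
Σ(xᵢ − x̄)² = 1302.4683 ⇒ m₂ = 217.07806
Σ(xᵢ − x̄)⁴ = 958726.6042 ⇒ m₄ = 159787.76737
m₂² = 47122.88220
g₂ = m₄/m₂² − 3 = 3.39087 − 3 ≈ 0.391

0.391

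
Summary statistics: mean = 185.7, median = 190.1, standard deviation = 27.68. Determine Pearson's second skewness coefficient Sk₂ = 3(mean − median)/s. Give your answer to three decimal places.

Sk₂ = 3(185.7 − 190.1) / 27.68 = 3 × -4.4000 / 27.68
    = -13.2000 / 27.68 ≈ -0.477

-0.477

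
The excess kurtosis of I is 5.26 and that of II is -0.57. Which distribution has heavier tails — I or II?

I

Higher excess kurtosis ⇒ heavier tails relative to the normal distribution.
5.26 vs -0.57: the larger is 5.26, so I has heavier tails. (I is leptokurtic — heavier-than-normal tails; the other is platykurtic.)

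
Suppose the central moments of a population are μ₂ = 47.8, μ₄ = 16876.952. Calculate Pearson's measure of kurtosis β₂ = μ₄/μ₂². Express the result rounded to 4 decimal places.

μ₂² = 47.8² = 2284.84000
μ₄/μ₂² = 16876.952 / 2284.84000 = 7.38649
β₂ ≈ 7.3865

7.3865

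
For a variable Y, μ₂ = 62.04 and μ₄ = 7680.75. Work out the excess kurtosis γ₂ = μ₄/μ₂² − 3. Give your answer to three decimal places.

μ₂² = 62.04² = 3848.96160
μ₄/μ₂² = 7680.75 / 3848.96160 = 1.99554
γ₂ = 1.99554 − 3 ≈ -1.004

-1.004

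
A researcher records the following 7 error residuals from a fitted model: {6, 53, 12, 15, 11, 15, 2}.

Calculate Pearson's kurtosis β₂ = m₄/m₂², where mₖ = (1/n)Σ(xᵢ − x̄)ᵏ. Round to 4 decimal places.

x̄ = 16.2857
Σ(xᵢ − x̄)² = 1707.4286 ⇒ m₂ = 243.91837
Σ(xᵢ − x̄)⁴ = 1870904.4315 ⇒ m₄ = 267272.06164
m₂² = 59496.16993
β₂ = m₄/m₂² = 267272.06164 / 59496.16993 ≈ 4.4923

4.4923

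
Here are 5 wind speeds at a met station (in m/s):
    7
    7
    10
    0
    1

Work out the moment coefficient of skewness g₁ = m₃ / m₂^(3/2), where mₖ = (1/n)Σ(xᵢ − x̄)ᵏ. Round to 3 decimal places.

x̄ = (7 + 7 + 10 + 0 + 1) / 5 = 5.0000
deviations (xᵢ − x̄): 2.0000, 2.0000, 5.0000, -5.0000, -4.0000
Σ(xᵢ − x̄)² = 74.0000 ⇒ m₂ = 74.0000/5 = 14.80000
Σ(xᵢ − x̄)³ = -48.0000 ⇒ m₃ = -48.0000/5 = -9.60000
m₂^(3/2) = 14.80000^(1.5) = 56.93674
g₁ = m₃ / m₂^(3/2) = -9.60000 / 56.93674 ≈ -0.169

-0.169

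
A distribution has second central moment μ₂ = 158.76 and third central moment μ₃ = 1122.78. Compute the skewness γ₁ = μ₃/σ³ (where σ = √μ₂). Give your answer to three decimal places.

σ = √μ₂ = √158.76 = 12.60000
σ³ = μ₂^(3/2) = 2000.37600
γ₁ = μ₃/σ³ = 1122.78 / 2000.37600 ≈ 0.561

0.561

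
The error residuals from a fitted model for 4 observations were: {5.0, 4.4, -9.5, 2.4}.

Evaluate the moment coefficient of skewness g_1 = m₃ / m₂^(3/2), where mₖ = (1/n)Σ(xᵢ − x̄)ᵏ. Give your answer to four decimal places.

x̄ = (5.0 + 4.4 - 9.5 + 2.4) / 4 = 0.5750
deviations (xᵢ − x̄): 4.4250, 3.8250, -10.0750, 1.8250
Σ(xᵢ − x̄)² = 139.0475 ⇒ m₂ = 139.0475/4 = 34.76187
Σ(xᵢ − x̄)³ = -873.9844 ⇒ m₃ = -873.9844/4 = -218.49609
m₂^(3/2) = 34.76187^(1.5) = 204.95324
g_1 = m₃ / m₂^(3/2) = -218.49609 / 204.95324 ≈ -1.0661

-1.0661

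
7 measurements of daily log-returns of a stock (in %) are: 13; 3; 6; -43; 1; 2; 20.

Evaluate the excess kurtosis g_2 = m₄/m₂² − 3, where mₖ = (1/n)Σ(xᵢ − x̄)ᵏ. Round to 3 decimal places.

1.241

x̄ = 0.2857
Σ(xᵢ − x̄)² = 2467.4286 ⇒ m₂ = 352.48980
Σ(xᵢ − x̄)⁴ = 3688888.1050 ⇒ m₄ = 526984.01499
m₂² = 124249.05623
g_2 = m₄/m₂² − 3 = 4.24135 − 3 ≈ 1.241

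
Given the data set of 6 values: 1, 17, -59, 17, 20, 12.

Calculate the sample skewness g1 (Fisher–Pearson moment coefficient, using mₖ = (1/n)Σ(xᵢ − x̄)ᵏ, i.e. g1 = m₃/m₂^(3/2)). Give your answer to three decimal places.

x̄ = (1 + 17 - 59 + 17 + 20 + 12) / 6 = 1.3333
deviations (xᵢ − x̄): -0.3333, 15.6667, -60.3333, 15.6667, 18.6667, 10.6667
Σ(xᵢ − x̄)² = 4593.3333 ⇒ m₂ = 4593.3333/6 = 765.55556
Σ(xᵢ − x̄)³ = -204211.5556 ⇒ m₃ = -204211.5556/6 = -34035.25926
m₂^(3/2) = 765.55556^(1.5) = 21181.90757
g1 = m₃ / m₂^(3/2) = -34035.25926 / 21181.90757 ≈ -1.607

-1.607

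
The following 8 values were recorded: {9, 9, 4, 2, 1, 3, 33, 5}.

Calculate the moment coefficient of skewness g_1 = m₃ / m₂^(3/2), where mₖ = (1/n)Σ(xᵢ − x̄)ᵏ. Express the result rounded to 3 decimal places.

1.922

x̄ = (9 + 9 + 4 + 2 + 1 + 3 + 33 + 5) / 8 = 8.2500
deviations (xᵢ − x̄): 0.7500, 0.7500, -4.2500, -6.2500, -7.2500, -5.2500, 24.7500, -3.2500
Σ(xᵢ − x̄)² = 761.5000 ⇒ m₂ = 761.5000/8 = 95.18750
Σ(xᵢ − x̄)³ = 14280.7500 ⇒ m₃ = 14280.7500/8 = 1785.09375
m₂^(3/2) = 95.18750^(1.5) = 928.68810
g_1 = m₃ / m₂^(3/2) = 1785.09375 / 928.68810 ≈ 1.922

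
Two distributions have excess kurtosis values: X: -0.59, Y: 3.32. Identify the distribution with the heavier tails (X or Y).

Higher excess kurtosis ⇒ heavier tails relative to the normal distribution.
-0.59 vs 3.32: the larger is 3.32, so Y has heavier tails. (Y is leptokurtic — heavier-than-normal tails; the other is platykurtic.)

Y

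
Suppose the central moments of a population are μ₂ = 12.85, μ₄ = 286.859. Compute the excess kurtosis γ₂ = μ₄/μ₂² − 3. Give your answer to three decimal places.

μ₂² = 12.85² = 165.12250
μ₄/μ₂² = 286.859 / 165.12250 = 1.73725
γ₂ = 1.73725 − 3 ≈ -1.263

-1.263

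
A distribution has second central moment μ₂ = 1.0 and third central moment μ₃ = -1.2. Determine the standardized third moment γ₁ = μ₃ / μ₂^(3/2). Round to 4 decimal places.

-1.2000

σ = √μ₂ = √1.0 = 1.00000
σ³ = μ₂^(3/2) = 1.00000
γ₁ = μ₃/σ³ = -1.2 / 1.00000 ≈ -1.2000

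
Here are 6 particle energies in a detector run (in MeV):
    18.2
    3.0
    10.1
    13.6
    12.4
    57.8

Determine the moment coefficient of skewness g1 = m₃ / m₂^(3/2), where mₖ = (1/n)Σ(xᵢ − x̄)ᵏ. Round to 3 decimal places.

x̄ = (18.2 + 3.0 + 10.1 + 13.6 + 12.4 + 57.8) / 6 = 19.1833
deviations (xᵢ − x̄): -0.9833, -16.1833, -9.0833, -5.5833, -6.7833, 38.6167
Σ(xᵢ − x̄)² = 1913.8083 ⇒ m₂ = 1913.8083/6 = 318.96806
Σ(xᵢ − x̄)³ = 52111.9994 ⇒ m₃ = 52111.9994/6 = 8685.33324
m₂^(3/2) = 318.96806^(1.5) = 5696.66638
g1 = m₃ / m₂^(3/2) = 8685.33324 / 5696.66638 ≈ 1.525

1.525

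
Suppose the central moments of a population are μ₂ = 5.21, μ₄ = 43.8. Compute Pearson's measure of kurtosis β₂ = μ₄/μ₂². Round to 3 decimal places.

1.614

μ₂² = 5.21² = 27.14410
μ₄/μ₂² = 43.8 / 27.14410 = 1.61361
β₂ ≈ 1.614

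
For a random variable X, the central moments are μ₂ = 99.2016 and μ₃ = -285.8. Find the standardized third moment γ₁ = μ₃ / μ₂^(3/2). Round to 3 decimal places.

-0.289

σ = √μ₂ = √99.2016 = 9.96000
σ³ = μ₂^(3/2) = 988.04794
γ₁ = μ₃/σ³ = -285.8 / 988.04794 ≈ -0.289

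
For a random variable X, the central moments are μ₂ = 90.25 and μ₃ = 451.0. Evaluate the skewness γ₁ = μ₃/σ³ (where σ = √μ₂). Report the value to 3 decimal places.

0.526

σ = √μ₂ = √90.25 = 9.50000
σ³ = μ₂^(3/2) = 857.37500
γ₁ = μ₃/σ³ = 451.0 / 857.37500 ≈ 0.526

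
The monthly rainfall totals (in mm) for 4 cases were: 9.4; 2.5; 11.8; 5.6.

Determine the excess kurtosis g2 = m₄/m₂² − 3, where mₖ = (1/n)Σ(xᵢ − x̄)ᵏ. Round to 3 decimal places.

x̄ = 7.3250
Σ(xᵢ − x̄)² = 50.5875 ⇒ m₂ = 12.64688
Σ(xᵢ − x̄)⁴ = 970.4059 ⇒ m₄ = 242.60148
m₂² = 159.94345
g2 = m₄/m₂² − 3 = 1.51680 − 3 ≈ -1.483

-1.483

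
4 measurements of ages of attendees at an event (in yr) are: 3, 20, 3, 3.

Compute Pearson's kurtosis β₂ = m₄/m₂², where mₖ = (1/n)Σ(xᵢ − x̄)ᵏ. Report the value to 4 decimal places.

x̄ = 7.2500
Σ(xᵢ − x̄)² = 216.7500 ⇒ m₂ = 54.18750
Σ(xᵢ − x̄)⁴ = 27405.3281 ⇒ m₄ = 6851.33203
m₂² = 2936.28516
β₂ = m₄/m₂² = 6851.33203 / 2936.28516 ≈ 2.3333

2.3333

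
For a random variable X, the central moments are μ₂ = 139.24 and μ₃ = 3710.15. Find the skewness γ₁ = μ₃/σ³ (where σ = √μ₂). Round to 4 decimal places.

2.2581

σ = √μ₂ = √139.24 = 11.80000
σ³ = μ₂^(3/2) = 1643.03200
γ₁ = μ₃/σ³ = 3710.15 / 1643.03200 ≈ 2.2581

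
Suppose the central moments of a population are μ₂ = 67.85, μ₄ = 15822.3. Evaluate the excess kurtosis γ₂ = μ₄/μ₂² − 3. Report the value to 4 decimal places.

μ₂² = 67.85² = 4603.62250
μ₄/μ₂² = 15822.3 / 4603.62250 = 3.43692
γ₂ = 3.43692 − 3 ≈ 0.4369

0.4369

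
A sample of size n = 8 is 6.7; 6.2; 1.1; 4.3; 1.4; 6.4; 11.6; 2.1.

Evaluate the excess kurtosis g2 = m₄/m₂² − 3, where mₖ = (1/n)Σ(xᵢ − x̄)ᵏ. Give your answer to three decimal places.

x̄ = 4.9750
Σ(xᵢ − x̄)² = 86.9150 ⇒ m₂ = 10.86438
Σ(xᵢ − x̄)⁴ = 2398.9581 ⇒ m₄ = 299.86977
m₂² = 118.03464
g2 = m₄/m₂² − 3 = 2.54052 − 3 ≈ -0.459

-0.459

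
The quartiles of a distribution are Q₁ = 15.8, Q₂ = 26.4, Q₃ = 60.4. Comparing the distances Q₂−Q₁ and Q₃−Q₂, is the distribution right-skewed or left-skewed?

Q₂ − Q₁ = 10.6;  Q₃ − Q₂ = 34.0
Q₃ − Q₂ > Q₂ − Q₁ ⇒ the upper half is more spread out ⇒ right-skewed.

right-skewed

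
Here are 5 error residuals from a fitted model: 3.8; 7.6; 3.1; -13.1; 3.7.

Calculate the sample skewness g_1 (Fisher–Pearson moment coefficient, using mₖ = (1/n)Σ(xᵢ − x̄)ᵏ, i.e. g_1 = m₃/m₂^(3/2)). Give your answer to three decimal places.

-1.309

x̄ = (3.8 + 7.6 + 3.1 - 13.1 + 3.7) / 5 = 1.0200
deviations (xᵢ − x̄): 2.7800, 6.5800, 2.0800, -14.1200, 2.6800
Σ(xᵢ − x̄)² = 261.9080 ⇒ m₂ = 261.9080/5 = 52.38160
Σ(xᵢ − x̄)³ = -2480.5435 ⇒ m₃ = -2480.5435/5 = -496.10870
m₂^(3/2) = 52.38160^(1.5) = 379.11253
g_1 = m₃ / m₂^(3/2) = -496.10870 / 379.11253 ≈ -1.309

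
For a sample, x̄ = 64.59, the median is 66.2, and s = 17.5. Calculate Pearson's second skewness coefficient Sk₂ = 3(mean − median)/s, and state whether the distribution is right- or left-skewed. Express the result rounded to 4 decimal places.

Sk₂ = 3(64.59 − 66.2) / 17.5 = 3 × -1.6100 / 17.5
    = -4.8300 / 17.5 ≈ -0.2760
Sk₂ < 0 ⇒ mean < median ⇒ left-skewed (negative skew).

-0.2760, left-skewed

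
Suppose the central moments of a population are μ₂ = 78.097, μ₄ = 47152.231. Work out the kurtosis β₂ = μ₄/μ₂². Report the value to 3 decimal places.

μ₂² = 78.097² = 6099.14141
μ₄/μ₂² = 47152.231 / 6099.14141 = 7.73096
β₂ ≈ 7.731

7.731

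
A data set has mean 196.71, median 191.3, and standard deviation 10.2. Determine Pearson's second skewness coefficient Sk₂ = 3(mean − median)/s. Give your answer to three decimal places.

Sk₂ = 3(196.71 − 191.3) / 10.2 = 3 × 5.4100 / 10.2
    = 16.2300 / 10.2 ≈ 1.591

1.591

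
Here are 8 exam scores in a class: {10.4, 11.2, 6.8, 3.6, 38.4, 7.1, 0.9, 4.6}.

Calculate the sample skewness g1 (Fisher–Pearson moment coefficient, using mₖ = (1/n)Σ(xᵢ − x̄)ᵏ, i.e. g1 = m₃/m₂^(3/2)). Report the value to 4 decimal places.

1.9011

x̄ = (10.4 + 11.2 + 6.8 + 3.6 + 38.4 + 7.1 + 0.9 + 4.6) / 8 = 10.3750
deviations (xᵢ − x̄): 0.0250, 0.8250, -3.5750, -6.7750, 28.0250, -3.2750, -9.4750, -5.7750
Σ(xᵢ − x̄)² = 978.6150 ⇒ m₂ = 978.6150/8 = 122.32687
Σ(xᵢ − x̄)³ = 20576.3962 ⇒ m₃ = 20576.3962/8 = 2572.04953
m₂^(3/2) = 122.32687^(1.5) = 1352.95335
g1 = m₃ / m₂^(3/2) = 2572.04953 / 1352.95335 ≈ 1.9011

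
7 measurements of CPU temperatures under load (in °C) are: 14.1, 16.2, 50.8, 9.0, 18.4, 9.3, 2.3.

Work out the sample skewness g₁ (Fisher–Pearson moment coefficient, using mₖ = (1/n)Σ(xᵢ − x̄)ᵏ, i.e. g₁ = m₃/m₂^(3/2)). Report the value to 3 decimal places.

x̄ = (14.1 + 16.2 + 50.8 + 9.0 + 18.4 + 9.3 + 2.3) / 7 = 17.1571
deviations (xᵢ − x̄): -3.0571, -0.9571, 33.6429, -8.1571, 1.2429, -7.8571, -14.8571
Σ(xᵢ − x̄)² = 1492.6571 ⇒ m₂ = 1492.6571/7 = 213.23673
Σ(xᵢ − x̄)³ = 33743.5506 ⇒ m₃ = 33743.5506/7 = 4820.50723
m₂^(3/2) = 213.23673^(1.5) = 3113.81664
g₁ = m₃ / m₂^(3/2) = 4820.50723 / 3113.81664 ≈ 1.548

1.548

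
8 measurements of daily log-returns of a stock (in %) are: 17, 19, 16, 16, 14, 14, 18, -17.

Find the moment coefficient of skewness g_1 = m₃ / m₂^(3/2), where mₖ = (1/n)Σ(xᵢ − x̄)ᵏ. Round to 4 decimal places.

-2.1702

x̄ = (17 + 19 + 16 + 16 + 14 + 14 + 18 - 17) / 8 = 12.1250
deviations (xᵢ − x̄): 4.8750, 6.8750, 3.8750, 3.8750, 1.8750, 1.8750, 5.8750, -29.1250
Σ(xᵢ − x̄)² = 990.8750 ⇒ m₂ = 990.8750/8 = 123.85938
Σ(xᵢ − x̄)³ = -23932.5938 ⇒ m₃ = -23932.5938/8 = -2991.57422
m₂^(3/2) = 123.85938^(1.5) = 1378.45733
g_1 = m₃ / m₂^(3/2) = -2991.57422 / 1378.45733 ≈ -2.1702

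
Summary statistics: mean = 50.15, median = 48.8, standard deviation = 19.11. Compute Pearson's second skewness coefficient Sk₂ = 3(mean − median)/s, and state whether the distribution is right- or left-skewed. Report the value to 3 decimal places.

Sk₂ = 3(50.15 − 48.8) / 19.11 = 3 × 1.3500 / 19.11
    = 4.0500 / 19.11 ≈ 0.212
Sk₂ > 0 ⇒ mean > median ⇒ right-skewed (positive skew).

0.212, right-skewed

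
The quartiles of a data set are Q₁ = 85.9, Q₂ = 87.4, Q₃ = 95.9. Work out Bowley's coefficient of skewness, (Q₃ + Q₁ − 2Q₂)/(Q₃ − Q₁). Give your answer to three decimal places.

numerator: Q₃ + Q₁ − 2Q₂ = 95.9 + 85.9 − 2×87.4 = 7.0000
denominator: Q₃ − Q₁ = 95.9 − 85.9 = 10.0000
Bowley skewness = 7.0000 / 10.0000 ≈ 0.700

0.700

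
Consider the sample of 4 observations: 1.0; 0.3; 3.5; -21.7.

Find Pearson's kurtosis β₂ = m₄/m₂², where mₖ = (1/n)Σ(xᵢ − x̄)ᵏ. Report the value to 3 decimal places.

x̄ = -4.2250
Σ(xᵢ − x̄)² = 412.8275 ⇒ m₂ = 103.20688
Σ(xᵢ − x̄)⁴ = 97980.0279 ⇒ m₄ = 24495.00698
m₂² = 10651.65905
β₂ = m₄/m₂² = 24495.00698 / 10651.65905 ≈ 2.300

2.300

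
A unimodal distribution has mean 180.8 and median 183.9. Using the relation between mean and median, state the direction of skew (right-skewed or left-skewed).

left-skewed

mean − median = 180.8 − 183.9 = -3.1
mean < median ⇒ the longer tail is on the left ⇒ left-skewed (negatively skewed).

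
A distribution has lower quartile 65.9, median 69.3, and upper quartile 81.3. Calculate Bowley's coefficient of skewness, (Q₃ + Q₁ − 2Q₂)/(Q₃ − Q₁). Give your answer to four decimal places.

0.5584

numerator: Q₃ + Q₁ − 2Q₂ = 81.3 + 65.9 − 2×69.3 = 8.6000
denominator: Q₃ − Q₁ = 81.3 − 65.9 = 15.4000
Bowley skewness = 8.6000 / 15.4000 ≈ 0.5584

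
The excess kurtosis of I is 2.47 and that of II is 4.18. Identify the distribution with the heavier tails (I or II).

II

Higher excess kurtosis ⇒ heavier tails relative to the normal distribution.
2.47 vs 4.18: the larger is 4.18, so II has heavier tails.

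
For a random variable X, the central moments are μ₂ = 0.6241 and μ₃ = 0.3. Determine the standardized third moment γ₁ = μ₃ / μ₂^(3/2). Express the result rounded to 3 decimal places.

0.608

σ = √μ₂ = √0.6241 = 0.79000
σ³ = μ₂^(3/2) = 0.49304
γ₁ = μ₃/σ³ = 0.3 / 0.49304 ≈ 0.608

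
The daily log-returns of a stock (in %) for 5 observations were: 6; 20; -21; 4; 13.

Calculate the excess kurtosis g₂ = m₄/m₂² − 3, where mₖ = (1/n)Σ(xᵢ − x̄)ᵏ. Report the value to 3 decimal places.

-0.419

x̄ = 4.4000
Σ(xᵢ − x̄)² = 965.2000 ⇒ m₂ = 193.04000
Σ(xᵢ − x̄)⁴ = 480932.1760 ⇒ m₄ = 96186.43520
m₂² = 37264.44160
g₂ = m₄/m₂² − 3 = 2.58119 − 3 ≈ -0.419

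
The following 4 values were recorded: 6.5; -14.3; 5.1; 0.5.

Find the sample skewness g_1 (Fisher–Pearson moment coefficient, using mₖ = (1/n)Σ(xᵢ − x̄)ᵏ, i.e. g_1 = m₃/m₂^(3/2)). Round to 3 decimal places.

-0.923

x̄ = (6.5 - 14.3 + 5.1 + 0.5) / 4 = -0.5500
deviations (xᵢ − x̄): 7.0500, -13.7500, 5.6500, 1.0500
Σ(xᵢ − x̄)² = 271.7900 ⇒ m₂ = 271.7900/4 = 67.94750
Σ(xᵢ − x̄)³ = -2067.6870 ⇒ m₃ = -2067.6870/4 = -516.92175
m₂^(3/2) = 67.94750^(1.5) = 560.09310
g_1 = m₃ / m₂^(3/2) = -516.92175 / 560.09310 ≈ -0.923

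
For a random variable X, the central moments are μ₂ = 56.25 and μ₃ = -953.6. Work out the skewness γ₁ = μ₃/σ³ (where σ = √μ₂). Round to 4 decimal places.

-2.2604

σ = √μ₂ = √56.25 = 7.50000
σ³ = μ₂^(3/2) = 421.87500
γ₁ = μ₃/σ³ = -953.6 / 421.87500 ≈ -2.2604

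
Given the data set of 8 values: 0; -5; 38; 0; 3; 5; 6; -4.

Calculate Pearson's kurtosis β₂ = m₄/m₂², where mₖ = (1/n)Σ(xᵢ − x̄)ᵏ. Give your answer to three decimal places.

5.267

x̄ = 5.3750
Σ(xᵢ − x̄)² = 1323.8750 ⇒ m₂ = 165.48438
Σ(xᵢ − x̄)⁴ = 1153939.9941 ⇒ m₄ = 144242.49927
m₂² = 27385.07837
β₂ = m₄/m₂² = 144242.49927 / 27385.07837 ≈ 5.267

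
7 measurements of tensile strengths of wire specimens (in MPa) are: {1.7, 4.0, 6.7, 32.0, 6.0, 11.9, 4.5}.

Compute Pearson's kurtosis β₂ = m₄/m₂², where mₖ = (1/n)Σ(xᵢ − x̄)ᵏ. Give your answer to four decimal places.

x̄ = 9.5429
Σ(xᵢ − x̄)² = 648.1771 ⇒ m₂ = 92.59673
Σ(xᵢ − x̄)⁴ = 259969.8461 ⇒ m₄ = 37138.54945
m₂² = 8574.15528
β₂ = m₄/m₂² = 37138.54945 / 8574.15528 ≈ 4.3315

4.3315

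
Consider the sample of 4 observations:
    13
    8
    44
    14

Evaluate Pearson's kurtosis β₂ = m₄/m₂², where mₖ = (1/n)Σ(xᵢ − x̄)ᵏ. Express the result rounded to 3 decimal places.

x̄ = 19.7500
Σ(xᵢ − x̄)² = 804.7500 ⇒ m₂ = 201.18750
Σ(xᵢ − x̄)⁴ = 368047.8281 ⇒ m₄ = 92011.95703
m₂² = 40476.41016
β₂ = m₄/m₂² = 92011.95703 / 40476.41016 ≈ 2.273

2.273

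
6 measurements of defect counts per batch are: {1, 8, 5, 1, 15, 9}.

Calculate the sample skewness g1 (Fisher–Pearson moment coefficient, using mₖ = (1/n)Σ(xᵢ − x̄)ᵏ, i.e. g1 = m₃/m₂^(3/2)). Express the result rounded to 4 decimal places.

x̄ = (1 + 8 + 5 + 1 + 15 + 9) / 6 = 6.5000
deviations (xᵢ − x̄): -5.5000, 1.5000, -1.5000, -5.5000, 8.5000, 2.5000
Σ(xᵢ − x̄)² = 143.5000 ⇒ m₂ = 143.5000/6 = 23.91667
Σ(xᵢ − x̄)³ = 297.0000 ⇒ m₃ = 297.0000/6 = 49.50000
m₂^(3/2) = 23.91667^(1.5) = 116.96367
g1 = m₃ / m₂^(3/2) = 49.50000 / 116.96367 ≈ 0.4232

0.4232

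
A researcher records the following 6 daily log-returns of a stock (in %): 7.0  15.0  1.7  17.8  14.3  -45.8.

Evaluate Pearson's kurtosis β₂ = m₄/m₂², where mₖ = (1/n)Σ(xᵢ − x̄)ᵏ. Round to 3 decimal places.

x̄ = 1.6667
Σ(xᵢ − x̄)² = 2879.1933 ⇒ m₂ = 479.86556
Σ(xᵢ − x̄)⁴ = 5202024.0452 ⇒ m₄ = 867004.00753
m₂² = 230270.95141
β₂ = m₄/m₂² = 867004.00753 / 230270.95141 ≈ 3.765

3.765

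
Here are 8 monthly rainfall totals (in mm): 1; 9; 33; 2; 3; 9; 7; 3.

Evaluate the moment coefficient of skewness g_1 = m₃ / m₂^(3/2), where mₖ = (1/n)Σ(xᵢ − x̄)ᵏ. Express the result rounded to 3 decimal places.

x̄ = (1 + 9 + 33 + 2 + 3 + 9 + 7 + 3) / 8 = 8.3750
deviations (xᵢ − x̄): -7.3750, 0.6250, 24.6250, -6.3750, -5.3750, 0.6250, -1.3750, -5.3750
Σ(xᵢ − x̄)² = 761.8750 ⇒ m₂ = 761.8750/8 = 95.23438
Σ(xᵢ − x̄)³ = 13959.4688 ⇒ m₃ = 13959.4688/8 = 1744.93359
m₂^(3/2) = 95.23438^(1.5) = 929.37418
g_1 = m₃ / m₂^(3/2) = 1744.93359 / 929.37418 ≈ 1.878

1.878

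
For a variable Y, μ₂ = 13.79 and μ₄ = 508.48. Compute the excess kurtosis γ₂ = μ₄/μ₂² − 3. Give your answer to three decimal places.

-0.326

μ₂² = 13.79² = 190.16410
μ₄/μ₂² = 508.48 / 190.16410 = 2.67390
γ₂ = 2.67390 − 3 ≈ -0.326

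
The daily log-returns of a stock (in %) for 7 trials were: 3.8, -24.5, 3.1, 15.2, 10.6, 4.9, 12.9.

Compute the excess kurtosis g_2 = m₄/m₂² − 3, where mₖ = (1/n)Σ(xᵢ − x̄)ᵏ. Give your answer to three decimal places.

x̄ = 3.7143
Σ(xᵢ − x̄)² = 1061.5486 ⇒ m₂ = 151.64980
Σ(xᵢ − x̄)⁴ = 660462.0754 ⇒ m₄ = 94351.72506
m₂² = 22997.66060
g_2 = m₄/m₂² − 3 = 4.10267 − 3 ≈ 1.103

1.103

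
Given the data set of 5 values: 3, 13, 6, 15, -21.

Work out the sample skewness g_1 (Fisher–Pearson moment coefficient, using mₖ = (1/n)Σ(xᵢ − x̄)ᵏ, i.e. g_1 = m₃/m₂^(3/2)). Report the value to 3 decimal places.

-1.084

x̄ = (3 + 13 + 6 + 15 - 21) / 5 = 3.2000
deviations (xᵢ − x̄): -0.2000, 9.8000, 2.8000, 11.8000, -24.2000
Σ(xᵢ − x̄)² = 828.8000 ⇒ m₂ = 828.8000/5 = 165.76000
Σ(xᵢ − x̄)³ = -11566.3200 ⇒ m₃ = -11566.3200/5 = -2313.26400
m₂^(3/2) = 165.76000^(1.5) = 2134.12379
g_1 = m₃ / m₂^(3/2) = -2313.26400 / 2134.12379 ≈ -1.084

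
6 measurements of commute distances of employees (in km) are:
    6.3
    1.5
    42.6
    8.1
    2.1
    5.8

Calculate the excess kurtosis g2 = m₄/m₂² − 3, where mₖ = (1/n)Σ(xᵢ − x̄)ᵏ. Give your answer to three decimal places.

x̄ = 11.0667
Σ(xᵢ − x̄)² = 1225.5333 ⇒ m₂ = 204.25556
Σ(xᵢ − x̄)⁴ = 1004937.6774 ⇒ m₄ = 167489.61290
m₂² = 41720.33198
g2 = m₄/m₂² − 3 = 4.01458 − 3 ≈ 1.015

1.015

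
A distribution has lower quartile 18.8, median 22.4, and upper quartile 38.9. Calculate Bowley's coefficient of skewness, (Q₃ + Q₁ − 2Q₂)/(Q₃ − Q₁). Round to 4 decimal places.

0.6418

numerator: Q₃ + Q₁ − 2Q₂ = 38.9 + 18.8 − 2×22.4 = 12.9000
denominator: Q₃ − Q₁ = 38.9 − 18.8 = 20.1000
Bowley skewness = 12.9000 / 20.1000 ≈ 0.6418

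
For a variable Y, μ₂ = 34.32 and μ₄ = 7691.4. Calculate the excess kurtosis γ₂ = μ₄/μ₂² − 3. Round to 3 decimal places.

3.530

μ₂² = 34.32² = 1177.86240
μ₄/μ₂² = 7691.4 / 1177.86240 = 6.52996
γ₂ = 6.52996 − 3 ≈ 3.530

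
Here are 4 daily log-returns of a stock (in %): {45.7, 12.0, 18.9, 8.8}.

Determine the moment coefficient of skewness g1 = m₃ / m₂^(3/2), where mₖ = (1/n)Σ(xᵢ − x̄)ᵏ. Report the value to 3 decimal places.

x̄ = (45.7 + 12.0 + 18.9 + 8.8) / 4 = 21.3500
deviations (xᵢ − x̄): 24.3500, -9.3500, -2.4500, -12.5500
Σ(xᵢ − x̄)² = 843.8500 ⇒ m₂ = 843.8500/4 = 210.96250
Σ(xᵢ − x̄)³ = 11628.9000 ⇒ m₃ = 11628.9000/4 = 2907.22500
m₂^(3/2) = 210.96250^(1.5) = 3064.13500
g1 = m₃ / m₂^(3/2) = 2907.22500 / 3064.13500 ≈ 0.949

0.949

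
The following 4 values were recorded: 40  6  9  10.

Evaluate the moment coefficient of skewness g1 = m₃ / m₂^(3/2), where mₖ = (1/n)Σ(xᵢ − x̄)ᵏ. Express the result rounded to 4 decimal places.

1.1147

x̄ = (40 + 6 + 9 + 10) / 4 = 16.2500
deviations (xᵢ − x̄): 23.7500, -10.2500, -7.2500, -6.2500
Σ(xᵢ − x̄)² = 760.7500 ⇒ m₂ = 760.7500/4 = 190.18750
Σ(xᵢ − x̄)³ = 11694.3750 ⇒ m₃ = 11694.3750/4 = 2923.59375
m₂^(3/2) = 190.18750^(1.5) = 2622.84698
g1 = m₃ / m₂^(3/2) = 2923.59375 / 2622.84698 ≈ 1.1147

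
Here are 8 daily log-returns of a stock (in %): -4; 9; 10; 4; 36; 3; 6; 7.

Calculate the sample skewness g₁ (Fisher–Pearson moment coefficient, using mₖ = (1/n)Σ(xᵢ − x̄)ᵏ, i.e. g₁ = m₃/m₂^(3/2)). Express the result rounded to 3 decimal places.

1.629

x̄ = (-4 + 9 + 10 + 4 + 36 + 3 + 6 + 7) / 8 = 8.8750
deviations (xᵢ − x̄): -12.8750, 0.1250, 1.1250, -4.8750, 27.1250, -5.8750, -2.8750, -1.8750
Σ(xᵢ − x̄)² = 972.8750 ⇒ m₂ = 972.8750/8 = 121.60938
Σ(xᵢ − x̄)³ = 17475.8438 ⇒ m₃ = 17475.8438/8 = 2184.48047
m₂^(3/2) = 121.60938^(1.5) = 1341.06734
g₁ = m₃ / m₂^(3/2) = 2184.48047 / 1341.06734 ≈ 1.629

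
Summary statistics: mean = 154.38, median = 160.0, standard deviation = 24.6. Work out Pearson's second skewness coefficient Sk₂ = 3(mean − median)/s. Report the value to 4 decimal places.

Sk₂ = 3(154.38 − 160.0) / 24.6 = 3 × -5.6200 / 24.6
    = -16.8600 / 24.6 ≈ -0.6854

-0.6854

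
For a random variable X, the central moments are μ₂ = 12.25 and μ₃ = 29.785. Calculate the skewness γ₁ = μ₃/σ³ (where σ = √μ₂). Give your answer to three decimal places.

σ = √μ₂ = √12.25 = 3.50000
σ³ = μ₂^(3/2) = 42.87500
γ₁ = μ₃/σ³ = 29.785 / 42.87500 ≈ 0.695

0.695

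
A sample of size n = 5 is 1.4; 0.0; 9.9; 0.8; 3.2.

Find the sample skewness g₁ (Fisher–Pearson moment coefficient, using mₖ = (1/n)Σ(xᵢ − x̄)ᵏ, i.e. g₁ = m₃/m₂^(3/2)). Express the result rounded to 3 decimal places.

1.201

x̄ = (1.4 + 0.0 + 9.9 + 0.8 + 3.2) / 5 = 3.0600
deviations (xᵢ − x̄): -1.6600, -3.0600, 6.8400, -2.2600, 0.1400
Σ(xᵢ − x̄)² = 64.0320 ⇒ m₂ = 64.0320/5 = 12.80640
Σ(xᵢ − x̄)³ = 275.2462 ⇒ m₃ = 275.2462/5 = 55.04923
m₂^(3/2) = 12.80640^(1.5) = 45.82902
g₁ = m₃ / m₂^(3/2) = 55.04923 / 45.82902 ≈ 1.201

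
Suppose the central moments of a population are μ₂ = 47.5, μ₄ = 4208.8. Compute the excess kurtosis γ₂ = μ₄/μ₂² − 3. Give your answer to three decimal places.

μ₂² = 47.5² = 2256.25000
μ₄/μ₂² = 4208.8 / 2256.25000 = 1.86540
γ₂ = 1.86540 − 3 ≈ -1.135

-1.135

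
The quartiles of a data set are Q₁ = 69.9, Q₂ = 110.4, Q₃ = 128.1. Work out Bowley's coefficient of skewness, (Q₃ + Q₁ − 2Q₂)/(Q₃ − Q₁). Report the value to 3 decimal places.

-0.392

numerator: Q₃ + Q₁ − 2Q₂ = 128.1 + 69.9 − 2×110.4 = -22.8000
denominator: Q₃ − Q₁ = 128.1 − 69.9 = 58.2000
Bowley skewness = -22.8000 / 58.2000 ≈ -0.392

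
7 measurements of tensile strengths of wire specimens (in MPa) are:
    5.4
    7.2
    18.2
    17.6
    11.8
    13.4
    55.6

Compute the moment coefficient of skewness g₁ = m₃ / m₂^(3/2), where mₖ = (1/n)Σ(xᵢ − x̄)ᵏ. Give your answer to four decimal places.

1.7082

x̄ = (5.4 + 7.2 + 18.2 + 17.6 + 11.8 + 13.4 + 55.6) / 7 = 18.4571
deviations (xᵢ − x̄): -13.0571, -11.2571, -0.2571, -0.8571, -6.6571, -5.0571, 37.1429
Σ(xᵢ − x̄)² = 1747.4971 ⇒ m₂ = 1747.4971/7 = 249.64245
Σ(xᵢ − x̄)³ = 47164.3318 ⇒ m₃ = 47164.3318/7 = 6737.76168
m₂^(3/2) = 249.64245^(1.5) = 3944.37004
g₁ = m₃ / m₂^(3/2) = 6737.76168 / 3944.37004 ≈ 1.7082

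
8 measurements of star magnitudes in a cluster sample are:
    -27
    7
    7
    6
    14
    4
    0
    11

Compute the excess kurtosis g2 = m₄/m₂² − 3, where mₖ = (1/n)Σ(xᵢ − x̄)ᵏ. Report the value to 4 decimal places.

x̄ = 2.7500
Σ(xᵢ − x̄)² = 1135.5000 ⇒ m₂ = 141.93750
Σ(xᵢ − x̄)⁴ = 804809.9063 ⇒ m₄ = 100601.23828
m₂² = 20146.25391
g2 = m₄/m₂² − 3 = 4.99355 − 3 ≈ 1.9935

1.9935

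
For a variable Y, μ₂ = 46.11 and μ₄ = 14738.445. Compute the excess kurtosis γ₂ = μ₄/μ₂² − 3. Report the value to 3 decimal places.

μ₂² = 46.11² = 2126.13210
μ₄/μ₂² = 14738.445 / 2126.13210 = 6.93205
γ₂ = 6.93205 − 3 ≈ 3.932

3.932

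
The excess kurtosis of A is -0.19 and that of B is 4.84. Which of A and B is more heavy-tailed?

Higher excess kurtosis ⇒ heavier tails relative to the normal distribution.
-0.19 vs 4.84: the larger is 4.84, so B has heavier tails. (B is leptokurtic — heavier-than-normal tails; the other is platykurtic.)

B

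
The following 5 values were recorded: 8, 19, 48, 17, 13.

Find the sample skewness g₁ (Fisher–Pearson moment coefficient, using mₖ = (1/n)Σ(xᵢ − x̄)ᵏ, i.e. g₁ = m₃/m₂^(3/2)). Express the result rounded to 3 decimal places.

1.228

x̄ = (8 + 19 + 48 + 17 + 13) / 5 = 21.0000
deviations (xᵢ − x̄): -13.0000, -2.0000, 27.0000, -4.0000, -8.0000
Σ(xᵢ − x̄)² = 982.0000 ⇒ m₂ = 982.0000/5 = 196.40000
Σ(xᵢ − x̄)³ = 16902.0000 ⇒ m₃ = 16902.0000/5 = 3380.40000
m₂^(3/2) = 196.40000^(1.5) = 2752.40428
g₁ = m₃ / m₂^(3/2) = 3380.40000 / 2752.40428 ≈ 1.228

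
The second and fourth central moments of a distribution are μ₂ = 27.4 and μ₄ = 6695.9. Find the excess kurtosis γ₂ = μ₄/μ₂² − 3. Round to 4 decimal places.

5.9188

μ₂² = 27.4² = 750.76000
μ₄/μ₂² = 6695.9 / 750.76000 = 8.91883
γ₂ = 8.91883 − 3 ≈ 5.9188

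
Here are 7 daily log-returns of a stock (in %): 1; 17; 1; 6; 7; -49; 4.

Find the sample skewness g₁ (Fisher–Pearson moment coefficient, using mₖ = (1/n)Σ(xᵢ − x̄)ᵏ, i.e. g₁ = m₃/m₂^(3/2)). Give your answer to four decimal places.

-1.7549

x̄ = (1 + 17 + 1 + 6 + 7 - 49 + 4) / 7 = -1.8571
deviations (xᵢ − x̄): 2.8571, 18.8571, 2.8571, 7.8571, 8.8571, -47.1429, 5.8571
Σ(xᵢ − x̄)² = 2768.8571 ⇒ m₂ = 2768.8571/7 = 395.55102
Σ(xᵢ − x̄)³ = -96639.6735 ⇒ m₃ = -96639.6735/7 = -13805.66764
m₂^(3/2) = 395.55102^(1.5) = 7866.90243
g₁ = m₃ / m₂^(3/2) = -13805.66764 / 7866.90243 ≈ -1.7549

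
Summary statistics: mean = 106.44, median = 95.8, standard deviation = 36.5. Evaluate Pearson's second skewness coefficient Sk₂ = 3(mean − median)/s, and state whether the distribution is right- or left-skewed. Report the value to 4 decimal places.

0.8745, right-skewed

Sk₂ = 3(106.44 − 95.8) / 36.5 = 3 × 10.6400 / 36.5
    = 31.9200 / 36.5 ≈ 0.8745
Sk₂ > 0 ⇒ mean > median ⇒ right-skewed (positive skew).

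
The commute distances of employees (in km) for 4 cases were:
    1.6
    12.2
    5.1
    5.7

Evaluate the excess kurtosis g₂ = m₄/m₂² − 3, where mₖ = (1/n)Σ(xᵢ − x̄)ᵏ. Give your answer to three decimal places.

-0.939

x̄ = 6.1500
Σ(xᵢ − x̄)² = 58.6100 ⇒ m₂ = 14.65250
Σ(xᵢ − x̄)⁴ = 1769.5930 ⇒ m₄ = 442.39826
m₂² = 214.69576
g₂ = m₄/m₂² − 3 = 2.06058 − 3 ≈ -0.939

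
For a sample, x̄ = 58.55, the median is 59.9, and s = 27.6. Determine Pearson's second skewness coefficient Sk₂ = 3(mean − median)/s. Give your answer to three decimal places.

Sk₂ = 3(58.55 − 59.9) / 27.6 = 3 × -1.3500 / 27.6
    = -4.0500 / 27.6 ≈ -0.147

-0.147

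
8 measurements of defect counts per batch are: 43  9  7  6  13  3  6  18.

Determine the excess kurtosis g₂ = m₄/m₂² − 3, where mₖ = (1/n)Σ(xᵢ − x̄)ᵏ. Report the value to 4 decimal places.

1.7207

x̄ = 13.1250
Σ(xᵢ − x̄)² = 1174.8750 ⇒ m₂ = 146.85938
Σ(xᵢ − x̄)⁴ = 814509.6504 ⇒ m₄ = 101813.70630
m₂² = 21567.67603
g₂ = m₄/m₂² − 3 = 4.72066 − 3 ≈ 1.7207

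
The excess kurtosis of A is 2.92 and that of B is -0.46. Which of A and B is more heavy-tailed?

Higher excess kurtosis ⇒ heavier tails relative to the normal distribution.
2.92 vs -0.46: the larger is 2.92, so A has heavier tails. (A is leptokurtic — heavier-than-normal tails; the other is platykurtic.)

A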